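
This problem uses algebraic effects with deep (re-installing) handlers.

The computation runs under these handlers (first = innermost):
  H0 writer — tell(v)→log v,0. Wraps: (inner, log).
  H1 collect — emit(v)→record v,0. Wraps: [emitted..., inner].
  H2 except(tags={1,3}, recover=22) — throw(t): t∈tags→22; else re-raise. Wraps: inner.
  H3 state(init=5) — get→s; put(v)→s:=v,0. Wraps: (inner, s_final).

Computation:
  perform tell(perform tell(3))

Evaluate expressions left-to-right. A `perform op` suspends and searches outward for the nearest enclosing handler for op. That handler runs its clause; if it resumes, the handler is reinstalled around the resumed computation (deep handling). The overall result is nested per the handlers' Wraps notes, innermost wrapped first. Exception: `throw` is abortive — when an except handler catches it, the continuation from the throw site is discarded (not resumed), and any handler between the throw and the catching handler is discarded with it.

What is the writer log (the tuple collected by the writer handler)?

Answer: (3, 0)

Working:
tell(3) @ H0 ⇒ log+=3
tell(0) @ H0 ⇒ log+=0
H0 returns (0, (3, 0))
H1 returns [(0, (3, 0))]
H2 returns [(0, (3, 0))]
H3 returns ([(0, (3, 0))], 5)
= ([(0, (3, 0))], 5)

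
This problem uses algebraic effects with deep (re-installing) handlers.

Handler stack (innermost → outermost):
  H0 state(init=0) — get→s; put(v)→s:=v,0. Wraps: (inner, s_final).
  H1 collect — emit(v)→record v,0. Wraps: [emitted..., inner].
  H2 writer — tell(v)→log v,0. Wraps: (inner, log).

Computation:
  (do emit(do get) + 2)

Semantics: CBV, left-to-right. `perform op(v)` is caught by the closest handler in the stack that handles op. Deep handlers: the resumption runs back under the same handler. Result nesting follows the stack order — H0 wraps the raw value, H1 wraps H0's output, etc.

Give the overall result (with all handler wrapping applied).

Step-by-step:
get @ H0 ⇒ 0
emit(0) @ H1 ⇒ out+=0
H0 returns (2, 0)
H1 returns [0, (2, 0)]
H2 returns ([0, (2, 0)], ())
= ([0, (2, 0)], ())

Answer: ([0, (2, 0)], ())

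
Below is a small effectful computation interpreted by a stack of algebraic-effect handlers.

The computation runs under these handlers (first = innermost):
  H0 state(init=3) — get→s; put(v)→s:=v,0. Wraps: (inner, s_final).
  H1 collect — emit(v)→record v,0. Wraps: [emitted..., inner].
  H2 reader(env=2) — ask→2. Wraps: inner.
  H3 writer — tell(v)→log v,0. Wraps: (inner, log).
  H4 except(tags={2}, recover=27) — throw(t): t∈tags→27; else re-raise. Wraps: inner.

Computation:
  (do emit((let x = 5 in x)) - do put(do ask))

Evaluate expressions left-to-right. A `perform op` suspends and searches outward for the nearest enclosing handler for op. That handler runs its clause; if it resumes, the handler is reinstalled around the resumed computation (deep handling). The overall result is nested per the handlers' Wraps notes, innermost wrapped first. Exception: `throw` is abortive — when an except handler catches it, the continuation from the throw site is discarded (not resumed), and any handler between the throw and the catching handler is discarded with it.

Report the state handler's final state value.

Answer: 2

Evaluation trace:
emit(5) @ H1 ⇒ out+=5
ask @ H2 ⇒ 2
put(2) @ H0 ⇒ s:=2
H0 returns (0, 2)
H1 returns [5, (0, 2)]
H2 returns [5, (0, 2)]
H3 returns ([5, (0, 2)], ())
H4 returns ([5, (0, 2)], ())
= ([5, (0, 2)], ())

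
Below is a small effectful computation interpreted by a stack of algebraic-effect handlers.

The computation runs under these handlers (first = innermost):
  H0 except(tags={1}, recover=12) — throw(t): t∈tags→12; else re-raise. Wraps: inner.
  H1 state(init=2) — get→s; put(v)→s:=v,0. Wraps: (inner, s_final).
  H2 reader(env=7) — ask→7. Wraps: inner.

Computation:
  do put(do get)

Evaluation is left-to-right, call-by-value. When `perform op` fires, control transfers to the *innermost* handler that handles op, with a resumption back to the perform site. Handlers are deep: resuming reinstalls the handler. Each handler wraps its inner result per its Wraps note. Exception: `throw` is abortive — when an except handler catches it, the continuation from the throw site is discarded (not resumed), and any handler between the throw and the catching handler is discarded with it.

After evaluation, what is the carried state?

Working:
get @ H1 ⇒ 2
put(2) @ H1 ⇒ s:=2
H0 returns 0
H1 returns (0, 2)
H2 returns (0, 2)
= (0, 2)

Answer: 2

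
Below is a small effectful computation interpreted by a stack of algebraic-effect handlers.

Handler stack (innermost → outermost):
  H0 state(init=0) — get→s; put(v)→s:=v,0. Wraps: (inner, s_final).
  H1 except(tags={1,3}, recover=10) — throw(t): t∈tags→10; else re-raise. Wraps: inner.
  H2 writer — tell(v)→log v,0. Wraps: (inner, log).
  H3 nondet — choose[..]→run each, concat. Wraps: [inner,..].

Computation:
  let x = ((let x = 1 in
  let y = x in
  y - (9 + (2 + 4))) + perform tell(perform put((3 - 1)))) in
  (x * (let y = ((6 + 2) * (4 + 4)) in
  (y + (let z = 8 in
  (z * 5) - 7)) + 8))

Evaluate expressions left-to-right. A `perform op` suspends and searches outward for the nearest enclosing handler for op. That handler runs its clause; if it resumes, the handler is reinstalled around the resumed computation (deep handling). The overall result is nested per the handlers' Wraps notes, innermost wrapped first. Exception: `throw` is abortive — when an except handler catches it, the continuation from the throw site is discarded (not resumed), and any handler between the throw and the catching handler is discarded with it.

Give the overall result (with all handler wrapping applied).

Evaluation trace:
put(2) @ H0 ⇒ s:=2
tell(0) @ H2 ⇒ log+=0
H0 returns (-1470, 2)
H1 returns (-1470, 2)
H2 returns ((-1470, 2), (0))
H3 returns [((-1470, 2), (0))]
= [((-1470, 2), (0))]

Answer: [((-1470, 2), (0))]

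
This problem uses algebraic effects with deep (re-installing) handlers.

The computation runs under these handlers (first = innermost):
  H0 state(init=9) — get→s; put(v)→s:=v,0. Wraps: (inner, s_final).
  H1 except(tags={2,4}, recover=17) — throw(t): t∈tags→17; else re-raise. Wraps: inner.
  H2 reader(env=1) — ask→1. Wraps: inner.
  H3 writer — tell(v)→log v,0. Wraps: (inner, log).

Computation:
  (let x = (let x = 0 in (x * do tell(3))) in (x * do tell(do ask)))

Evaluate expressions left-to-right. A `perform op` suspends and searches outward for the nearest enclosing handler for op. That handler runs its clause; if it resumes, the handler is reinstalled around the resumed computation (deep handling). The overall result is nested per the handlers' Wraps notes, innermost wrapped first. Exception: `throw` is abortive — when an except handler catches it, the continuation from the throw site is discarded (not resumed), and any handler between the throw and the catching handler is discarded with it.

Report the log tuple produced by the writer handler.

Answer: (3, 1)

Working:
tell(3) @ H3 ⇒ log+=3
ask @ H2 ⇒ 1
tell(1) @ H3 ⇒ log+=1
H0 returns (0, 9)
H1 returns (0, 9)
H2 returns (0, 9)
H3 returns ((0, 9), (3, 1))
= ((0, 9), (3, 1))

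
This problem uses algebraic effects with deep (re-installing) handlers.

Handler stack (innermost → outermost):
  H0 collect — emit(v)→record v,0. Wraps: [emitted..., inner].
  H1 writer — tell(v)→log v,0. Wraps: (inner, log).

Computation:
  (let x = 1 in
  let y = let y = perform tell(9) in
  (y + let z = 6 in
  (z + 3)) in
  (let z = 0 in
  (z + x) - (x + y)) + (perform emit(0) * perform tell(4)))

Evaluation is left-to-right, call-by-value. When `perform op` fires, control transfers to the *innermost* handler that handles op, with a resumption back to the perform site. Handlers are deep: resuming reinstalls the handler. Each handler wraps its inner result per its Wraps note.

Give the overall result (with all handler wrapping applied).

Evaluation trace:
tell(9) @ H1 ⇒ log+=9
emit(0) @ H0 ⇒ out+=0
tell(4) @ H1 ⇒ log+=4
H0 returns [0, -9]
H1 returns ([0, -9], (9, 4))
= ([0, -9], (9, 4))

Answer: ([0, -9], (9, 4))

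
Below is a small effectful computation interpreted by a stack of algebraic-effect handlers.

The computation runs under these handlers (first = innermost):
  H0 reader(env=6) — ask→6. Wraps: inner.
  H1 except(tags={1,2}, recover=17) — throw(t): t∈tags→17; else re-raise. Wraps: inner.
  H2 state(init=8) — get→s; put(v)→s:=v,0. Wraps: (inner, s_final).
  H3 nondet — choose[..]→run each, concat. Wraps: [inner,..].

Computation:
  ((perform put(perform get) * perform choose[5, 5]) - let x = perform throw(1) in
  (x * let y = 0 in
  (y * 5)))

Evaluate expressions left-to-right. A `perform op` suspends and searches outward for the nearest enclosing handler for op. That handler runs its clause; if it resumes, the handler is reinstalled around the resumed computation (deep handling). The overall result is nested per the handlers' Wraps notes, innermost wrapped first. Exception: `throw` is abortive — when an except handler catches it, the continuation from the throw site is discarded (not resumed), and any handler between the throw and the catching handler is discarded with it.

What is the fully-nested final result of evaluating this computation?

Answer: [(17, 8), (17, 8)]

Evaluation trace:
get @ H2 ⇒ 8
put(8) @ H2 ⇒ s:=8
choose[5, 5] @ H3
  branch[0] choose=5:
    throw(1) @ H1 caught ⇒ 17
    H2 returns (17, 8)
    H3 returns [(17, 8)]
  branch[1] choose=5:
    throw(1) @ H1 caught ⇒ 17
    H2 returns (17, 8)
    H3 returns [(17, 8)]
= [(17, 8), (17, 8)]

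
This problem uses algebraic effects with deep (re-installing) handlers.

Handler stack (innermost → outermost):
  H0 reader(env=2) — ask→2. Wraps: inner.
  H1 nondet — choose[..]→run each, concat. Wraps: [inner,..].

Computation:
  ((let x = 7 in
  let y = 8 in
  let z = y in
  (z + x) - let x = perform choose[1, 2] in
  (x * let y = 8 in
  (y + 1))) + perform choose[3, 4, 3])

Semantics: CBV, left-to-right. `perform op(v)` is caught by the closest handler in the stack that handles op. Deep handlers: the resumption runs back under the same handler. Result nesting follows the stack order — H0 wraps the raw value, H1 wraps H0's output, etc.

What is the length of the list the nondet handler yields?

Answer: 6

Step-by-step:
choose[1, 2] @ H1
  branch[0] choose=1:
    choose[3, 4, 3] @ H1
      branch[0] choose=3:
        H0 returns 9
        H1 returns [9]
      branch[1] choose=4:
        H0 returns 10
        H1 returns [10]
      branch[2] choose=3:
        H0 returns 9
        H1 returns [9]
  branch[1] choose=2:
    choose[3, 4, 3] @ H1
      branch[0] choose=3:
        H0 returns 0
        H1 returns [0]
      branch[1] choose=4:
        H0 returns 1
        H1 returns [1]
      branch[2] choose=3:
        H0 returns 0
        H1 returns [0]
= [9, 10, 9, 0, 1, 0]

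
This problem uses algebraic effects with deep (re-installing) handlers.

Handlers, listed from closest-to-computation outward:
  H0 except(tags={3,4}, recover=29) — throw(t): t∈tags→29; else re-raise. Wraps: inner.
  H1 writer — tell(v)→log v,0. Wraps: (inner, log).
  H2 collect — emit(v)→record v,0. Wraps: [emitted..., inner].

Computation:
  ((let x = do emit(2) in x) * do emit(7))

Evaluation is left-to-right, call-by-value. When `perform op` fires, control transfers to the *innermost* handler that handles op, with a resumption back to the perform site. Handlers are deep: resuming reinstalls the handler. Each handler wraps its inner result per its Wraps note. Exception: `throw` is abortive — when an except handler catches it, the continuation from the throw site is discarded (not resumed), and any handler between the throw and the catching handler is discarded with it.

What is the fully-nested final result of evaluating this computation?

Answer: [2, 7, (0, ())]

Step-by-step:
emit(2) @ H2 ⇒ out+=2
emit(7) @ H2 ⇒ out+=7
H0 returns 0
H1 returns (0, ())
H2 returns [2, 7, (0, ())]
= [2, 7, (0, ())]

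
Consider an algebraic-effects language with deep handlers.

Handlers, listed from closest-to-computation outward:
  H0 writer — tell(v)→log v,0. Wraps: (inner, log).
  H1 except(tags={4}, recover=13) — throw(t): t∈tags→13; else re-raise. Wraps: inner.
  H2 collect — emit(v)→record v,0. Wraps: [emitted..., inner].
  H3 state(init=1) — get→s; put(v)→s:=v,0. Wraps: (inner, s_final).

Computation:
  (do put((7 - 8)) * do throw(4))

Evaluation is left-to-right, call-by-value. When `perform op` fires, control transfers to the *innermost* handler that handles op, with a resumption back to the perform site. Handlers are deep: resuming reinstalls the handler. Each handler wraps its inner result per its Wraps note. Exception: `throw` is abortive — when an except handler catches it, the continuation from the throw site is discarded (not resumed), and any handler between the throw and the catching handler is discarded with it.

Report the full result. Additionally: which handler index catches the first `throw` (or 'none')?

Working:
put(-1) @ H3 ⇒ s:=-1
throw(4) @ H1 caught ⇒ 13
H2 returns [13]
H3 returns ([13], -1)
= ([13], -1)

Answer: ([13], -1) ; first throw caught by: H1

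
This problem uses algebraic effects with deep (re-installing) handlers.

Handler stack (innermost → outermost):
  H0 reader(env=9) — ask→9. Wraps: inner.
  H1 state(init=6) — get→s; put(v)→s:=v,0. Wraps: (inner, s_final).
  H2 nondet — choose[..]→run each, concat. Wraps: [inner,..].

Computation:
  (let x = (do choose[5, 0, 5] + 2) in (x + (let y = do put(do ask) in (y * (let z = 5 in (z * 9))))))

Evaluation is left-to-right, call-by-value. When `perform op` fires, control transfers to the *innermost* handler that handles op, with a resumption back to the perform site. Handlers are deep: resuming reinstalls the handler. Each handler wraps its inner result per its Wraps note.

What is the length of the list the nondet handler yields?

Answer: 3

Step-by-step:
choose[5, 0, 5] @ H2
  branch[0] choose=5:
    ask @ H0 ⇒ 9
    put(9) @ H1 ⇒ s:=9
    H0 returns 7
    H1 returns (7, 9)
    H2 returns [(7, 9)]
  branch[1] choose=0:
    ask @ H0 ⇒ 9
    put(9) @ H1 ⇒ s:=9
    H0 returns 2
    H1 returns (2, 9)
    H2 returns [(2, 9)]
  branch[2] choose=5:
    ask @ H0 ⇒ 9
    put(9) @ H1 ⇒ s:=9
    H0 returns 7
    H1 returns (7, 9)
    H2 returns [(7, 9)]
= [(7, 9), (2, 9), (7, 9)]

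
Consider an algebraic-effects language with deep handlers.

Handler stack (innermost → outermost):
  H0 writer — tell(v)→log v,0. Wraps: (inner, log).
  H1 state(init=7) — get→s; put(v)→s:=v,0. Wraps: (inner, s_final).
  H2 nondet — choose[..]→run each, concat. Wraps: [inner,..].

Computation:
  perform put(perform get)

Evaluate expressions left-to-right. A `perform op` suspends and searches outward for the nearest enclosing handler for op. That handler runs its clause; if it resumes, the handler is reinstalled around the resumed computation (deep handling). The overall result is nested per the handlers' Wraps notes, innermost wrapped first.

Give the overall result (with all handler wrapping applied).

Answer: [((0, ()), 7)]

Evaluation trace:
get @ H1 ⇒ 7
put(7) @ H1 ⇒ s:=7
H0 returns (0, ())
H1 returns ((0, ()), 7)
H2 returns [((0, ()), 7)]
= [((0, ()), 7)]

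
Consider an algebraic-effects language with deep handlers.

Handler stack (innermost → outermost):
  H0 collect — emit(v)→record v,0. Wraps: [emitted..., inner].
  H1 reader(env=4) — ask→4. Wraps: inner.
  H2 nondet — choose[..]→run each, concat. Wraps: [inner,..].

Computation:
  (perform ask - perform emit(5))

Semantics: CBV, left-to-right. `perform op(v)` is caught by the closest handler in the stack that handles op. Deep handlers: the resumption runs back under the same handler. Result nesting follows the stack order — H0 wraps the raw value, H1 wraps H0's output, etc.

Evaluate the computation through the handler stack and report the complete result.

Evaluation trace:
ask @ H1 ⇒ 4
emit(5) @ H0 ⇒ out+=5
H0 returns [5, 4]
H1 returns [5, 4]
H2 returns [[5, 4]]
= [[5, 4]]

Answer: [[5, 4]]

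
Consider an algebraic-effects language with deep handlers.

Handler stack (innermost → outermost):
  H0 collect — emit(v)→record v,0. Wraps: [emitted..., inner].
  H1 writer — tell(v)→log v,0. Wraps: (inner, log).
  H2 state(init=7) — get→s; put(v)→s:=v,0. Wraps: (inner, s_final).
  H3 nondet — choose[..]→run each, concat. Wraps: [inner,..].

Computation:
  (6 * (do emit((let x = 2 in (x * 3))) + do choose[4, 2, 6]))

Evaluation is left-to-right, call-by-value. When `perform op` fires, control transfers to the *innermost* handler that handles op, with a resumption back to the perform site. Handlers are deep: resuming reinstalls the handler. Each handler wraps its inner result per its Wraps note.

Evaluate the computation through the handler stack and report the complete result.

Working:
emit(6) @ H0 ⇒ out+=6
choose[4, 2, 6] @ H3
  branch[0] choose=4:
    H0 returns [6, 24]
    H1 returns ([6, 24], ())
    H2 returns (([6, 24], ()), 7)
    H3 returns [(([6, 24], ()), 7)]
  branch[1] choose=2:
    H0 returns [6, 12]
    H1 returns ([6, 12], ())
    H2 returns (([6, 12], ()), 7)
    H3 returns [(([6, 12], ()), 7)]
  branch[2] choose=6:
    H0 returns [6, 36]
    H1 returns ([6, 36], ())
    H2 returns (([6, 36], ()), 7)
    H3 returns [(([6, 36], ()), 7)]
= [(([6, 24], ()), 7), (([6, 12], ()), 7), (([6, 36], ()), 7)]

Answer: [(([6, 24], ()), 7), (([6, 12], ()), 7), (([6, 36], ()), 7)]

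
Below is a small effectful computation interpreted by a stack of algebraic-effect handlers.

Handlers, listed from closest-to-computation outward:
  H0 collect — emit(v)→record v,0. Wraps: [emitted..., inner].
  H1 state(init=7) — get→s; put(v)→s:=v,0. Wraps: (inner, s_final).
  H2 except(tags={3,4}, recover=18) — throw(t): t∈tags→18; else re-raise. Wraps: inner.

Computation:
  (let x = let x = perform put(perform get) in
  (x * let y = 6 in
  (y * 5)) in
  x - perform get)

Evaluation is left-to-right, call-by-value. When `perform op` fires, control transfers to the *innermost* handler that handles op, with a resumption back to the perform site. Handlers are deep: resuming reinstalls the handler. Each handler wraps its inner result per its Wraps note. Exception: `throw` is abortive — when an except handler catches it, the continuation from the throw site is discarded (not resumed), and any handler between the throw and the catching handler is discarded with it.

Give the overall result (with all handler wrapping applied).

Working:
get @ H1 ⇒ 7
put(7) @ H1 ⇒ s:=7
get @ H1 ⇒ 7
H0 returns [-7]
H1 returns ([-7], 7)
H2 returns ([-7], 7)
= ([-7], 7)

Answer: ([-7], 7)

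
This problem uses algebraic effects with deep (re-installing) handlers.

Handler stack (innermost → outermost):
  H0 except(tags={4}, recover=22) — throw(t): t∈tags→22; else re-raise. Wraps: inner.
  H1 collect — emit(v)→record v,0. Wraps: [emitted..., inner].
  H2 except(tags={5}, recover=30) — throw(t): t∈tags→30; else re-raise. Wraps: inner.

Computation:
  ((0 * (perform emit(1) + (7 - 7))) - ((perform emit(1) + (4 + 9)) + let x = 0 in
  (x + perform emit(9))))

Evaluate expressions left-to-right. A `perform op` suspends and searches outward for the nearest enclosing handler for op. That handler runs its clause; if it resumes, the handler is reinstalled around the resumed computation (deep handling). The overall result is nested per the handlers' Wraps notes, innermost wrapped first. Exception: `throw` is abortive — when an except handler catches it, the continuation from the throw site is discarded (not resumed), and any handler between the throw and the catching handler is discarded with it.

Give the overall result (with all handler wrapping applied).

Answer: [1, 1, 9, -13]

Evaluation trace:
emit(1) @ H1 ⇒ out+=1
emit(1) @ H1 ⇒ out+=1
emit(9) @ H1 ⇒ out+=9
H0 returns -13
H1 returns [1, 1, 9, -13]
H2 returns [1, 1, 9, -13]
= [1, 1, 9, -13]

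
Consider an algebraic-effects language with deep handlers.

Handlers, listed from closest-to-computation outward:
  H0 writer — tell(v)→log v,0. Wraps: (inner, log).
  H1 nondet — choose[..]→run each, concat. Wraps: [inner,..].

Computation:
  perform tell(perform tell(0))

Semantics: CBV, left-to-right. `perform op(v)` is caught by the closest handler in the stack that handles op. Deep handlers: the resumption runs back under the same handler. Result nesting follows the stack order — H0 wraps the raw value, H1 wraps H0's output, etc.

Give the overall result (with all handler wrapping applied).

Answer: [(0, (0, 0))]

Working:
tell(0) @ H0 ⇒ log+=0
tell(0) @ H0 ⇒ log+=0
H0 returns (0, (0, 0))
H1 returns [(0, (0, 0))]
= [(0, (0, 0))]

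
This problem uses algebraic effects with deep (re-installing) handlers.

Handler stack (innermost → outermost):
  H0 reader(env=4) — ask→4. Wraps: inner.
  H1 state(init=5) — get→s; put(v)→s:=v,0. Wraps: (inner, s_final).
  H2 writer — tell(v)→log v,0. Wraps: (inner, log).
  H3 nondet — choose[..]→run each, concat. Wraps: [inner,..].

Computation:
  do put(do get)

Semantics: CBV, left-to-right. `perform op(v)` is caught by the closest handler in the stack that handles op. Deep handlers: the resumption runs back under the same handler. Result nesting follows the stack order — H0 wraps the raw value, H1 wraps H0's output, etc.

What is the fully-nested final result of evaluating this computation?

Step-by-step:
get @ H1 ⇒ 5
put(5) @ H1 ⇒ s:=5
H0 returns 0
H1 returns (0, 5)
H2 returns ((0, 5), ())
H3 returns [((0, 5), ())]
= [((0, 5), ())]

Answer: [((0, 5), ())]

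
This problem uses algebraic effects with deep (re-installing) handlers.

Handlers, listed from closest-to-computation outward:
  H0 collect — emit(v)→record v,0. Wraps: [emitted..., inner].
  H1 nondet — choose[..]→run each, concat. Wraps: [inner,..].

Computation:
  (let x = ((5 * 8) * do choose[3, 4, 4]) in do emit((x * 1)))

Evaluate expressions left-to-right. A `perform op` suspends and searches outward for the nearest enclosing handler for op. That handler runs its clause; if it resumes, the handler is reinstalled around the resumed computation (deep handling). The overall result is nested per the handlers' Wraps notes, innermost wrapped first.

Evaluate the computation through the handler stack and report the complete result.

Working:
choose[3, 4, 4] @ H1
  branch[0] choose=3:
    emit(120) @ H0 ⇒ out+=120
    H0 returns [120, 0]
    H1 returns [[120, 0]]
  branch[1] choose=4:
    emit(160) @ H0 ⇒ out+=160
    H0 returns [160, 0]
    H1 returns [[160, 0]]
  branch[2] choose=4:
    emit(160) @ H0 ⇒ out+=160
    H0 returns [160, 0]
    H1 returns [[160, 0]]
= [[120, 0], [160, 0], [160, 0]]

Answer: [[120, 0], [160, 0], [160, 0]]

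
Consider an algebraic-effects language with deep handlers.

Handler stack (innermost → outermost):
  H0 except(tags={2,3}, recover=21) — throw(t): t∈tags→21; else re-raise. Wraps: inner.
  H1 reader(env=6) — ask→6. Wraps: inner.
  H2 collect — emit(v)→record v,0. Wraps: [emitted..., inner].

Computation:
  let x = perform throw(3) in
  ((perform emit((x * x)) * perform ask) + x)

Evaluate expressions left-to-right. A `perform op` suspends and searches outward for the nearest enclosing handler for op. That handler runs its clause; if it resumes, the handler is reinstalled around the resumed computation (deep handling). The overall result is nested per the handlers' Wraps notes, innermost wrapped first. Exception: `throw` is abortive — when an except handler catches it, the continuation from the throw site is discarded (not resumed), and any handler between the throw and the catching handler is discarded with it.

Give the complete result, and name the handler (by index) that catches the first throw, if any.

Answer: [21] ; first throw caught by: H0

Evaluation trace:
throw(3) @ H0 caught ⇒ 21
H1 returns 21
H2 returns [21]
= [21]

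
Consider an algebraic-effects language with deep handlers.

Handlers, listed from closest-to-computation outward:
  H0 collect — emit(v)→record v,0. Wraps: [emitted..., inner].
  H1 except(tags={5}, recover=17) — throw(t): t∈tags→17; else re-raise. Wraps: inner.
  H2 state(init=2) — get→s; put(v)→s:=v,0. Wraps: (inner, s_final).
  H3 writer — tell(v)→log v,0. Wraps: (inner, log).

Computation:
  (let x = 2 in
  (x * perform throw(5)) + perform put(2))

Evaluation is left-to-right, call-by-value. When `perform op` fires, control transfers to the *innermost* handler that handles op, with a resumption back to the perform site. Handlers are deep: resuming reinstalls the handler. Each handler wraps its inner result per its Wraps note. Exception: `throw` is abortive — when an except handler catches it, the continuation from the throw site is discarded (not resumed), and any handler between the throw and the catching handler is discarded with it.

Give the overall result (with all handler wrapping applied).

Evaluation trace:
throw(5) @ H1 caught ⇒ 17
H2 returns (17, 2)
H3 returns ((17, 2), ())
= ((17, 2), ())

Answer: ((17, 2), ())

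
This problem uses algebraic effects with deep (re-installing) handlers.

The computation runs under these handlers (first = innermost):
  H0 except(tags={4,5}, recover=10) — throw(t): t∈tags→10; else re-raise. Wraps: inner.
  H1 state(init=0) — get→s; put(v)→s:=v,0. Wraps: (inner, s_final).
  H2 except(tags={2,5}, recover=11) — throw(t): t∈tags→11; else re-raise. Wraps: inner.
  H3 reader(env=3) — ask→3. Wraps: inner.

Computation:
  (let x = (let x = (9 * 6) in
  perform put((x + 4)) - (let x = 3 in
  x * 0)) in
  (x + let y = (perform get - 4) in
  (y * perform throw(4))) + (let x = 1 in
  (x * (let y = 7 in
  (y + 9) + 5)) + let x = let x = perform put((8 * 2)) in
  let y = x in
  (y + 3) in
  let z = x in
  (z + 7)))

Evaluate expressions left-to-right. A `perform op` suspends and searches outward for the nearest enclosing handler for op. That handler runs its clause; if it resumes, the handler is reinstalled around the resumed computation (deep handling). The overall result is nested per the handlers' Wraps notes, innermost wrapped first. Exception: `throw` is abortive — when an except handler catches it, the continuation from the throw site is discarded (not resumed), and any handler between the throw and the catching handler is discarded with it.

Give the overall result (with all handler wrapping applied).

Answer: (10, 58)

Step-by-step:
put(58) @ H1 ⇒ s:=58
get @ H1 ⇒ 58
throw(4) @ H0 caught ⇒ 10
H1 returns (10, 58)
H2 returns (10, 58)
H3 returns (10, 58)
= (10, 58)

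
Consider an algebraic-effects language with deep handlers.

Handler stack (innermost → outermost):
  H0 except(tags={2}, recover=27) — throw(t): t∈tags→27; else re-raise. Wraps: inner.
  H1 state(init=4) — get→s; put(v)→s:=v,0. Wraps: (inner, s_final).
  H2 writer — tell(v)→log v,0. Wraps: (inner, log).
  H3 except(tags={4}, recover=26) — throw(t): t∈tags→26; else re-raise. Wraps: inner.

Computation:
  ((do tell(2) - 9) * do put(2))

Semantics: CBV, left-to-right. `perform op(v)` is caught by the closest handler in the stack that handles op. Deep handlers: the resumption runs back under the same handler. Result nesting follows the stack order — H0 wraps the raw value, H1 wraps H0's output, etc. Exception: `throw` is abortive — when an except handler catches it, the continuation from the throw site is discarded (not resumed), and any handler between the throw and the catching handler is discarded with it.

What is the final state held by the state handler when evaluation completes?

Step-by-step:
tell(2) @ H2 ⇒ log+=2
put(2) @ H1 ⇒ s:=2
H0 returns 0
H1 returns (0, 2)
H2 returns ((0, 2), (2))
H3 returns ((0, 2), (2))
= ((0, 2), (2))

Answer: 2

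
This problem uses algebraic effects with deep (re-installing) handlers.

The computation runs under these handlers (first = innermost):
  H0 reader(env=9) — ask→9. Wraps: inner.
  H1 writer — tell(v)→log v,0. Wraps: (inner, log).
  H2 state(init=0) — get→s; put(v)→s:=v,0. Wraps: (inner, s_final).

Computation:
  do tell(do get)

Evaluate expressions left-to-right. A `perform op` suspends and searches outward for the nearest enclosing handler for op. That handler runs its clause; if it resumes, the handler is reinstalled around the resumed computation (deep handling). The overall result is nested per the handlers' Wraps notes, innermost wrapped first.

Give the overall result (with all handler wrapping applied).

Answer: ((0, (0)), 0)

Evaluation trace:
get @ H2 ⇒ 0
tell(0) @ H1 ⇒ log+=0
H0 returns 0
H1 returns (0, (0))
H2 returns ((0, (0)), 0)
= ((0, (0)), 0)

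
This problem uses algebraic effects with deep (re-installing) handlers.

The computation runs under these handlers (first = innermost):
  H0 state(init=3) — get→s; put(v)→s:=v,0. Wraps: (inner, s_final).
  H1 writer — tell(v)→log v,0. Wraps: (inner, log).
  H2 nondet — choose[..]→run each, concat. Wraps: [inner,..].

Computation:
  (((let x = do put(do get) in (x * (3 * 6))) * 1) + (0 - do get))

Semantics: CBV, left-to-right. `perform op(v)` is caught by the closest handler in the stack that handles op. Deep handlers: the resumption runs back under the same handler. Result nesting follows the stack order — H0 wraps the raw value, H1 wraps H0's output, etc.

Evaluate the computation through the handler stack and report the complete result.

Step-by-step:
get @ H0 ⇒ 3
put(3) @ H0 ⇒ s:=3
get @ H0 ⇒ 3
H0 returns (-3, 3)
H1 returns ((-3, 3), ())
H2 returns [((-3, 3), ())]
= [((-3, 3), ())]

Answer: [((-3, 3), ())]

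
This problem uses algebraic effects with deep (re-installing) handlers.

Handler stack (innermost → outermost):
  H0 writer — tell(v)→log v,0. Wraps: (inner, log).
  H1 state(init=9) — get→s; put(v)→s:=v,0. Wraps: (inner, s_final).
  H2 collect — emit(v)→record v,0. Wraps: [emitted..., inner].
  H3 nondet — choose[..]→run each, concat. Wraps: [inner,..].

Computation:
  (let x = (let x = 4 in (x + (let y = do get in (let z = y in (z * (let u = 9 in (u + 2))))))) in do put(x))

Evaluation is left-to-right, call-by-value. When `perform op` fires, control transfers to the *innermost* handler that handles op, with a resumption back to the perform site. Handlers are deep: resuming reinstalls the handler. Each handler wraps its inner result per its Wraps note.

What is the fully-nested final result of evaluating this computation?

Step-by-step:
get @ H1 ⇒ 9
put(103) @ H1 ⇒ s:=103
H0 returns (0, ())
H1 returns ((0, ()), 103)
H2 returns [((0, ()), 103)]
H3 returns [[((0, ()), 103)]]
= [[((0, ()), 103)]]

Answer: [[((0, ()), 103)]]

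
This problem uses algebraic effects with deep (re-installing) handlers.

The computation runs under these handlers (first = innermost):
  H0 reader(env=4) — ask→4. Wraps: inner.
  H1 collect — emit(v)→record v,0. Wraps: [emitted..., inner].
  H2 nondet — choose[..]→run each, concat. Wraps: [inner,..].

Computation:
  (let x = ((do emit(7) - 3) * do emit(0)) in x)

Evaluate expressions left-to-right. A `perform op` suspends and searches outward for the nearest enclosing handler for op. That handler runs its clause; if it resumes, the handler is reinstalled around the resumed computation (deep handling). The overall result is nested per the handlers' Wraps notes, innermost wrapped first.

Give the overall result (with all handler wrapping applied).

Evaluation trace:
emit(7) @ H1 ⇒ out+=7
emit(0) @ H1 ⇒ out+=0
H0 returns 0
H1 returns [7, 0, 0]
H2 returns [[7, 0, 0]]
= [[7, 0, 0]]

Answer: [[7, 0, 0]]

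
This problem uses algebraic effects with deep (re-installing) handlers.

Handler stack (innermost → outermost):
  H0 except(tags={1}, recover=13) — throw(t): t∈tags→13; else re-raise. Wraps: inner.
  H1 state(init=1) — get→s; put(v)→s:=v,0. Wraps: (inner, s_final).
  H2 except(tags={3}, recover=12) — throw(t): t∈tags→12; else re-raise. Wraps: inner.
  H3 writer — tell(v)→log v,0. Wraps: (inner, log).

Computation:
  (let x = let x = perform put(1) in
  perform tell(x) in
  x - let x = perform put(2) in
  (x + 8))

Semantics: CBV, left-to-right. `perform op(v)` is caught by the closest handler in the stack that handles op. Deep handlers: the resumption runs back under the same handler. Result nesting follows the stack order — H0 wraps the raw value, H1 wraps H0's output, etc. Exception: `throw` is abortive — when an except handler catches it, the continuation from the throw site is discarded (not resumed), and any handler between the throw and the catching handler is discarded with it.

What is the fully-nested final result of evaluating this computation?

Answer: ((-8, 2), (0))

Evaluation trace:
put(1) @ H1 ⇒ s:=1
tell(0) @ H3 ⇒ log+=0
put(2) @ H1 ⇒ s:=2
H0 returns -8
H1 returns (-8, 2)
H2 returns (-8, 2)
H3 returns ((-8, 2), (0))
= ((-8, 2), (0))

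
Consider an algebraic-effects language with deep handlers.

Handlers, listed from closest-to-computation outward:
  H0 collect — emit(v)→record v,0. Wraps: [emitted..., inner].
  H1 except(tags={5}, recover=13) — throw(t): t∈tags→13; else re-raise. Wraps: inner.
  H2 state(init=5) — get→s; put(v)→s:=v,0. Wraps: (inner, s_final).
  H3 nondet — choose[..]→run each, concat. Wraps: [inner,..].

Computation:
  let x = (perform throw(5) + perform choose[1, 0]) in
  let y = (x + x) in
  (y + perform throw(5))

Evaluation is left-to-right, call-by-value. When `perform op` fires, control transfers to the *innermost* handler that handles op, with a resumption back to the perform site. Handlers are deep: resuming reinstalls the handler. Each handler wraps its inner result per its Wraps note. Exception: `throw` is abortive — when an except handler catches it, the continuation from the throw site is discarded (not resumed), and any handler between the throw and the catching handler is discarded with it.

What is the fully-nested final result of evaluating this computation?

Answer: [(13, 5)]

Step-by-step:
throw(5) @ H1 caught ⇒ 13
H2 returns (13, 5)
H3 returns [(13, 5)]
= [(13, 5)]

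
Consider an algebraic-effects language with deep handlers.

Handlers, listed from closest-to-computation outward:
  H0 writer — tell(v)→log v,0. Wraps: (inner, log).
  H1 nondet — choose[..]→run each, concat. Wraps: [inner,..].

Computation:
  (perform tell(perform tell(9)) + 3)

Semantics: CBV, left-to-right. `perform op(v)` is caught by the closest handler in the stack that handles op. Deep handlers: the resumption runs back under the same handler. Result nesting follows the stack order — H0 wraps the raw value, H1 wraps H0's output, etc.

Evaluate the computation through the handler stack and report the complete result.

Evaluation trace:
tell(9) @ H0 ⇒ log+=9
tell(0) @ H0 ⇒ log+=0
H0 returns (3, (9, 0))
H1 returns [(3, (9, 0))]
= [(3, (9, 0))]

Answer: [(3, (9, 0))]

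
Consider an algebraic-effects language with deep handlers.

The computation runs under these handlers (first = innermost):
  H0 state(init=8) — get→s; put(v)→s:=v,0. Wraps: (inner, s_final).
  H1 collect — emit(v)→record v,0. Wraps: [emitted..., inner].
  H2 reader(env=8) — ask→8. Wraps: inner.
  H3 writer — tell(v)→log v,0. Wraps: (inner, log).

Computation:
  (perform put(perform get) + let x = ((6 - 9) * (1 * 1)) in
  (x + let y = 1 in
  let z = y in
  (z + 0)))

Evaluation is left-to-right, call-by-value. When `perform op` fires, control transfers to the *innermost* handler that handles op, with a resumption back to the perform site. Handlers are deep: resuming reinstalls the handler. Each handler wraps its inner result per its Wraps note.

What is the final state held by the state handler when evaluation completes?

Evaluation trace:
get @ H0 ⇒ 8
put(8) @ H0 ⇒ s:=8
H0 returns (-2, 8)
H1 returns [(-2, 8)]
H2 returns [(-2, 8)]
H3 returns ([(-2, 8)], ())
= ([(-2, 8)], ())

Answer: 8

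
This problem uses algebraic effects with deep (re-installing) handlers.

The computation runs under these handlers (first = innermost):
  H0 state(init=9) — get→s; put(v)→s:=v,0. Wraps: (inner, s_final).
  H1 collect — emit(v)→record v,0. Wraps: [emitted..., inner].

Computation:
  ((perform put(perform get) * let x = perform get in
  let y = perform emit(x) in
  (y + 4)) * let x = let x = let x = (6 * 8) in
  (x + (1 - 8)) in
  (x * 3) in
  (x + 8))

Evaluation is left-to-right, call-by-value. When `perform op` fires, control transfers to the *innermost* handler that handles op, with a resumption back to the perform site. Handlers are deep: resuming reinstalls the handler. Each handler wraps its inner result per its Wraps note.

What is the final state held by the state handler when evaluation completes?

Evaluation trace:
get @ H0 ⇒ 9
put(9) @ H0 ⇒ s:=9
get @ H0 ⇒ 9
emit(9) @ H1 ⇒ out+=9
H0 returns (0, 9)
H1 returns [9, (0, 9)]
= [9, (0, 9)]

Answer: 9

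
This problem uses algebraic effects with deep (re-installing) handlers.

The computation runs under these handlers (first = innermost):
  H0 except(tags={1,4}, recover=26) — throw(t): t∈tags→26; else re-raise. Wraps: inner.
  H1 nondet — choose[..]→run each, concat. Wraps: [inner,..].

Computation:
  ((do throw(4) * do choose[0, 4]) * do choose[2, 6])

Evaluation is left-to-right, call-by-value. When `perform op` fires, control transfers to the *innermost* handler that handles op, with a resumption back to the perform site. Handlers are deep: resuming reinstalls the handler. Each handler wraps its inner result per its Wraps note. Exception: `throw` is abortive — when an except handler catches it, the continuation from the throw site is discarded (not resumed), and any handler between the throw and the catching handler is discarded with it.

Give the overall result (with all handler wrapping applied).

Answer: [26]

Evaluation trace:
throw(4) @ H0 caught ⇒ 26
H1 returns [26]
= [26]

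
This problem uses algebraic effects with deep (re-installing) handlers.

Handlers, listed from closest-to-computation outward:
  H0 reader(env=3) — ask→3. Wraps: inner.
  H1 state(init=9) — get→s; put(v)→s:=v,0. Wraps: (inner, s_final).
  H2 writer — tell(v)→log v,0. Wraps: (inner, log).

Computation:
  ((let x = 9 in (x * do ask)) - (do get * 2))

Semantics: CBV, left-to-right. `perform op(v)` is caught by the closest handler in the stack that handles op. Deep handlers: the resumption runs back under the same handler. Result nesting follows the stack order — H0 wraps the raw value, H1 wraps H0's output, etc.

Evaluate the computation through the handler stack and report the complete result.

Step-by-step:
ask @ H0 ⇒ 3
get @ H1 ⇒ 9
H0 returns 9
H1 returns (9, 9)
H2 returns ((9, 9), ())
= ((9, 9), ())

Answer: ((9, 9), ())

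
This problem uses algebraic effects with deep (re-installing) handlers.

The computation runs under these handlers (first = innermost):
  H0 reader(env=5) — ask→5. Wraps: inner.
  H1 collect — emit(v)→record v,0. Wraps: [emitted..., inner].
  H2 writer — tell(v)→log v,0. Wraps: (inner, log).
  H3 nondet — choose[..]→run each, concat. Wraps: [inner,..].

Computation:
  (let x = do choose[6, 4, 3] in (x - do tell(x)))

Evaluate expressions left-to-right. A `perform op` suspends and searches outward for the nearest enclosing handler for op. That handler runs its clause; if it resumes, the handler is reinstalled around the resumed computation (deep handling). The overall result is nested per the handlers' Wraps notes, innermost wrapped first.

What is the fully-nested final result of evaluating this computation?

Step-by-step:
choose[6, 4, 3] @ H3
  branch[0] choose=6:
    tell(6) @ H2 ⇒ log+=6
    H0 returns 6
    H1 returns [6]
    H2 returns ([6], (6))
    H3 returns [([6], (6))]
  branch[1] choose=4:
    tell(4) @ H2 ⇒ log+=4
    H0 returns 4
    H1 returns [4]
    H2 returns ([4], (4))
    H3 returns [([4], (4))]
  branch[2] choose=3:
    tell(3) @ H2 ⇒ log+=3
    H0 returns 3
    H1 returns [3]
    H2 returns ([3], (3))
    H3 returns [([3], (3))]
= [([6], (6)), ([4], (4)), ([3], (3))]

Answer: [([6], (6)), ([4], (4)), ([3], (3))]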